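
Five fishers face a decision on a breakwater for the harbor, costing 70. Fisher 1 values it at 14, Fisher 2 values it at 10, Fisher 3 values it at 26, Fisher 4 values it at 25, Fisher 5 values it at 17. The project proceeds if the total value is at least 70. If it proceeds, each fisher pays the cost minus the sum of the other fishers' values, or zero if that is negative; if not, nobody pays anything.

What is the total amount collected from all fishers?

7

Total value 92 ≥ cost 70, so it is built.
Fisher 1: others sum to 78; max(0, 70 - 78) = 0.
Fisher 2: others sum to 82; max(0, 70 - 82) = 0.
Fisher 3: others sum to 66; max(0, 70 - 66) = 4.
Fisher 4: others sum to 67; max(0, 70 - 67) = 3.
Fisher 5: others sum to 75; max(0, 70 - 75) = 0.
Total collected = 0 + 0 + 4 + 3 + 0 = 7.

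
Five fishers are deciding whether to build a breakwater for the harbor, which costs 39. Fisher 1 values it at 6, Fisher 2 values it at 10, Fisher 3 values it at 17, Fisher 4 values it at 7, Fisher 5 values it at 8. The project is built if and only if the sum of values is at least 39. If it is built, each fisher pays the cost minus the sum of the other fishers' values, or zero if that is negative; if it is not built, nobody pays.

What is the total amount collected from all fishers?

Total value 48 ≥ cost 39, so it is built.
Fisher 1: others sum to 42; max(0, 39 - 42) = 0.
Fisher 2: others sum to 38; max(0, 39 - 38) = 1.
Fisher 3: others sum to 31; max(0, 39 - 31) = 8.
Fisher 4: others sum to 41; max(0, 39 - 41) = 0.
Fisher 5: others sum to 40; max(0, 39 - 40) = 0.
Total collected = 0 + 1 + 8 + 0 + 0 = 9.

9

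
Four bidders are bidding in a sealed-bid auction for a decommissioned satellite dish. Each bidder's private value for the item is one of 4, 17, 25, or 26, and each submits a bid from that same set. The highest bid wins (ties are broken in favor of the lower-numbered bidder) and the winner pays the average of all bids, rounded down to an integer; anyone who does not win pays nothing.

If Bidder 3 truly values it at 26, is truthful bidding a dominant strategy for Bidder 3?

No

Consider the case where Bidder 1 bids 4, Bidder 2 bids 4 and Bidder 4 bids 4.
Truthful bid 26: wins, pays 9, utility 26 - 9 = 17.
Bid 17 instead: wins, pays 7, utility 26 - 7 = 19.
Since 19 > 17, bidding 17 is strictly better here, so truthful bidding is not dominant.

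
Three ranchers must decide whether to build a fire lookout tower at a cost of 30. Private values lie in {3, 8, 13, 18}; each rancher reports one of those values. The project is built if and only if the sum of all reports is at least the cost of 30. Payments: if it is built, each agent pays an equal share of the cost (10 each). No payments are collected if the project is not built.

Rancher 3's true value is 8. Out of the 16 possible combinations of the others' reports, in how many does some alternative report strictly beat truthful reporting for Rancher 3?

Others report (8, 18): truth gives -2; report 3 gives 0 > -2. Violating.
Others report (13, 13): truth gives -2; report 3 gives 0 > -2. Violating.
Others report (18, 8): truth gives -2; report 3 gives 0 > -2. Violating.
Others report (3, 3): truth gives 0; no alternative beats it.
Others report (3, 8): truth gives 0; no alternative beats it.
(Checking all 16 profiles: 3 have a profitable deviation, 13 do not.)

3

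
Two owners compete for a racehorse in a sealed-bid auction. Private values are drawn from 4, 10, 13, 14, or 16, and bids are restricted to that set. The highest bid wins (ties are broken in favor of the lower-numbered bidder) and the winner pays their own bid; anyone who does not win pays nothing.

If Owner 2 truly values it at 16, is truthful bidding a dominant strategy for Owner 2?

No

Consider the case where Owner 1 bids 4.
Truthful bid 16: wins, pays 16, utility 16 - 16 = 0.
Bid 10 instead: wins, pays 10, utility 16 - 10 = 6.
Since 6 > 0, bidding 10 is strictly better here, so truthful bidding is not dominant.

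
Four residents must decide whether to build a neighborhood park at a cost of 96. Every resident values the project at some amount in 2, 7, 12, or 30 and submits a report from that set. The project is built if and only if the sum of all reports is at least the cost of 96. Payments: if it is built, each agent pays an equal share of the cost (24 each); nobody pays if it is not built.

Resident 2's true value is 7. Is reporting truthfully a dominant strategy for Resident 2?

Consider the case where Resident 1 reports 30, Resident 3 reports 30 and Resident 4 reports 30.
Truthful report 7: project built, pays 24, utility 7 - 24 = -17.
Report 2 instead: project not built, utility 0.
Since 0 > -17, reporting 2 is strictly better here, so truthful reporting is not dominant.

No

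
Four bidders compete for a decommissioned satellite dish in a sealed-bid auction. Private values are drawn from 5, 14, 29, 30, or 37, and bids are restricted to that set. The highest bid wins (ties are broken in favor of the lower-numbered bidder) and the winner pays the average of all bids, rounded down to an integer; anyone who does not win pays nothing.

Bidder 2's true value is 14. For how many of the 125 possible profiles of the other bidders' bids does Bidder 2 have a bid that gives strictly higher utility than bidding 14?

1

Others bid (14, 5, 5): truth gives 0; bid 29 gives 1 > 0. Violating.
Others bid (5, 5, 5): truth gives 7; no alternative beats it.
Others bid (5, 5, 14): truth gives 5; no alternative beats it.
(Checking all 125 profiles: 1 has a profitable deviation, 124 do not.)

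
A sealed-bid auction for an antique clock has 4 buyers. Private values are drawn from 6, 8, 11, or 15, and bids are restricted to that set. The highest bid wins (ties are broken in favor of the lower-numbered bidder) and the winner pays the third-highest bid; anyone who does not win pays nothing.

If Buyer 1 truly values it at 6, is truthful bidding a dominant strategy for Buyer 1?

Check each profile of the others' bids and compare truth against every alternative bid.
Others bid (6, 8, 8): truth gives 0, best alternative gives -2.
Others bid (8, 6, 8): truth gives 0, best alternative gives -2.
Others bid (8, 8, 6): truth gives 0, best alternative gives -2.
Others bid (8, 8, 8): truth gives 0, best alternative gives -2.
Others bid (6, 6, 6): truth gives 0, best alternative gives 0.
Others bid (6, 6, 8): truth gives 0, best alternative gives 0.
(Remaining 58 profiles checked similarly; truth is weakly best in each.)
In every case the truthful bid is at least as good as any alternative, so it is a dominant strategy.

Yes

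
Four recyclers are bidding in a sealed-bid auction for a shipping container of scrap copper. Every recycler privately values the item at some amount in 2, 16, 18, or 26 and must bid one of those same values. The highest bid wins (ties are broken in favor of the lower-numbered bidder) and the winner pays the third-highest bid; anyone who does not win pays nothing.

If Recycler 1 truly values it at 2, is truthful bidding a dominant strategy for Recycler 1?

Yes

Check each profile of the others' bids and compare truth against every alternative bid.
Others bid (2, 16, 16): truth gives 0, best alternative gives -14.
Others bid (16, 2, 16): truth gives 0, best alternative gives -14.
Others bid (16, 16, 2): truth gives 0, best alternative gives -14.
Others bid (16, 16, 16): truth gives 0, best alternative gives -14.
Others bid (2, 2, 2): truth gives 0, best alternative gives 0.
Others bid (2, 2, 16): truth gives 0, best alternative gives 0.
(Remaining 58 profiles checked similarly; truth is weakly best in each.)
In every case the truthful bid is at least as good as any alternative, so it is a dominant strategy.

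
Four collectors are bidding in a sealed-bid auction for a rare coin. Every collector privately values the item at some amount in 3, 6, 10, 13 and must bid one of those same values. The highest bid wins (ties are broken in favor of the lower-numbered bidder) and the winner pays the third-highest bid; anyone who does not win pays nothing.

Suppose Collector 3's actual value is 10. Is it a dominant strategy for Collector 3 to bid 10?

Consider the case where Collector 1 bids 3, Collector 2 bids 3 and Collector 4 bids 13.
Truthful bid 10: loses, pays 0, utility 0.
Bid 13 instead: wins, pays 3, utility 10 - 3 = 7.
Since 7 > 0, bidding 13 is strictly better here, so truthful bidding is not dominant.

No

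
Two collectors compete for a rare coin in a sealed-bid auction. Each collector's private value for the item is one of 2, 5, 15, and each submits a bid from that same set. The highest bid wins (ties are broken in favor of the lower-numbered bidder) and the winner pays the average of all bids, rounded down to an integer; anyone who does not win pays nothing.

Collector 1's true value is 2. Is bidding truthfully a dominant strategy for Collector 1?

Check each profile of the others' bids and compare truth against every alternative bid.
Others bid (5): truth gives 0, best alternative gives -3.
Others bid (2): truth gives 0, best alternative gives -1.
Others bid (15): truth gives 0, best alternative gives 0.
In every case the truthful bid is at least as good as any alternative, so it is a dominant strategy.

Yes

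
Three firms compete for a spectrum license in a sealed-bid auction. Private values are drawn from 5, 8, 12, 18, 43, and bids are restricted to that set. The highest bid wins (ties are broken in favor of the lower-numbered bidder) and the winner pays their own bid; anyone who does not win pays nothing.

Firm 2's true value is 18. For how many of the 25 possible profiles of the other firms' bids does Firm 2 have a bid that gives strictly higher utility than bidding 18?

6

Others bid (5, 5): truth gives 0; bid 8 gives 10 > 0. Violating.
Others bid (5, 8): truth gives 0; bid 8 gives 10 > 0. Violating.
Others bid (5, 12): truth gives 0; bid 12 gives 6 > 0. Violating.
Others bid (8, 5): truth gives 0; bid 12 gives 6 > 0. Violating.
Others bid (5, 18): truth gives 0; no alternative beats it.
Others bid (5, 43): truth gives 0; no alternative beats it.
(Checking all 25 profiles: 6 have a profitable deviation, 19 do not.)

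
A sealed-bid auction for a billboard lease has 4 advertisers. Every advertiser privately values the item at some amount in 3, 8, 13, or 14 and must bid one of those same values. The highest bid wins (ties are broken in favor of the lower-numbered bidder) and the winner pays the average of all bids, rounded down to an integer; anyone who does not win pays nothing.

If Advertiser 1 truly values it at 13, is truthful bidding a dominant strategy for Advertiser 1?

No

Consider the case where Advertiser 2 bids 3, Advertiser 3 bids 3 and Advertiser 4 bids 3.
Truthful bid 13: wins, pays 5, utility 13 - 5 = 8.
Bid 3 instead: wins, pays 3, utility 13 - 3 = 10.
Since 10 > 8, bidding 3 is strictly better here, so truthful bidding is not dominant.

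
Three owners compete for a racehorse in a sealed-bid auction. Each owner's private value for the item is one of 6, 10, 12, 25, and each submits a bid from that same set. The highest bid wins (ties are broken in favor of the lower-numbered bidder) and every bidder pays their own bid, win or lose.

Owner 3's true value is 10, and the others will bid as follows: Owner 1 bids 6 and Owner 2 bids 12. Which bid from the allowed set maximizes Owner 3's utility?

Bid 6: loses but pays 6, utility -6.
Bid 10: loses but pays 10, utility -10.
Bid 12: loses but pays 12, utility -12.
Bid 25: wins, pays 25, utility 10 - 25 = -15.
The best choice is 6 with utility -6.

6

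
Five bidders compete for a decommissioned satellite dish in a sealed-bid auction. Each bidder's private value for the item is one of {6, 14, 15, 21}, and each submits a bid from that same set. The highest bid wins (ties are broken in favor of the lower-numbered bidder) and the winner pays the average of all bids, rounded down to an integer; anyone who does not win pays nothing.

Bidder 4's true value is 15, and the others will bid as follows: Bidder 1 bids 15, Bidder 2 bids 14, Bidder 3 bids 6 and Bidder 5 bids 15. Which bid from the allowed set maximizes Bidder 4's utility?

Bid 6: loses, pays 0, utility 0.
Bid 14: loses, pays 0, utility 0.
Bid 15: loses, pays 0, utility 0.
Bid 21: wins, pays 14, utility 15 - 14 = 1.
The best choice is 21 with utility 1.

21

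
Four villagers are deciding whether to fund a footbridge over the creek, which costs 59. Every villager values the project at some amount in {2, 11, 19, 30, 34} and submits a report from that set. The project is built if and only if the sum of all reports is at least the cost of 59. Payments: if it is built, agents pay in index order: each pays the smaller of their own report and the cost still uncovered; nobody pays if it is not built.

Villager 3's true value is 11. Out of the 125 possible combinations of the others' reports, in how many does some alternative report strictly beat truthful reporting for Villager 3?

43

Others report (2, 30, 30): truth gives 0; report 2 gives 9 > 0. Violating.
Others report (2, 30, 34): truth gives 0; report 2 gives 9 > 0. Violating.
Others report (2, 34, 30): truth gives 0; report 2 gives 9 > 0. Violating.
Others report (2, 34, 34): truth gives 0; report 2 gives 9 > 0. Violating.
Others report (2, 2, 2): truth gives 0; no alternative beats it.
Others report (2, 2, 11): truth gives 0; no alternative beats it.
(Checking all 125 profiles: 43 have a profitable deviation, 82 do not.)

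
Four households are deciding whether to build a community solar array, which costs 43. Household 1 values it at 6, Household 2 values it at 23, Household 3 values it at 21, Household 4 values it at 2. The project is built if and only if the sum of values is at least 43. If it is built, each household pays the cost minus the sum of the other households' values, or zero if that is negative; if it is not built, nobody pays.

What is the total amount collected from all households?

Total value 52 ≥ cost 43, so it is built.
Household 1: others sum to 46; max(0, 43 - 46) = 0.
Household 2: others sum to 29; max(0, 43 - 29) = 14.
Household 3: others sum to 31; max(0, 43 - 31) = 12.
Household 4: others sum to 50; max(0, 43 - 50) = 0.
Total collected = 0 + 14 + 12 + 0 = 26.

26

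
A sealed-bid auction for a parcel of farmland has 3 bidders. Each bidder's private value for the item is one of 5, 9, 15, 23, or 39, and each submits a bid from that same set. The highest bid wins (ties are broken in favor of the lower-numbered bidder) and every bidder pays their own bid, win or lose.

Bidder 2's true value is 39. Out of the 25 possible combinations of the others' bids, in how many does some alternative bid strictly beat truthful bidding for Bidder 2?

Others bid (5, 5): truth gives 0; bid 9 gives 30 > 0. Violating.
Others bid (5, 9): truth gives 0; bid 9 gives 30 > 0. Violating.
Others bid (5, 15): truth gives 0; bid 15 gives 24 > 0. Violating.
Others bid (5, 23): truth gives 0; bid 23 gives 16 > 0. Violating.
Others bid (5, 39): truth gives 0; no alternative beats it.
Others bid (9, 39): truth gives 0; no alternative beats it.
(Checking all 25 profiles: 17 have a profitable deviation, 8 do not.)

17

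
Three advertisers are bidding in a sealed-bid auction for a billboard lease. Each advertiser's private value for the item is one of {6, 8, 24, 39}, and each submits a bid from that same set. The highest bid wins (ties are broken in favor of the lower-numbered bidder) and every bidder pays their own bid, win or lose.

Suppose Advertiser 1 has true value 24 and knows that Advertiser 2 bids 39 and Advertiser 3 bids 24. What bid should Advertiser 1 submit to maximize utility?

Bid 6: loses but pays 6, utility -6.
Bid 8: loses but pays 8, utility -8.
Bid 24: loses but pays 24, utility -24.
Bid 39: wins, pays 39, utility 24 - 39 = -15.
The best choice is 6 with utility -6.

6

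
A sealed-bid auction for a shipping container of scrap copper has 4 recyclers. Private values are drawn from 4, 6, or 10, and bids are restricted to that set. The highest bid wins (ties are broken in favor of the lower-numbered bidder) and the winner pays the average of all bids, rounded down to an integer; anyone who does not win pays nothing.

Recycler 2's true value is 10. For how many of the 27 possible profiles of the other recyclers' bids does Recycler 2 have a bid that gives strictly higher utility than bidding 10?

4

Others bid (4, 4, 4): truth gives 5; bid 6 gives 6 > 5. Violating.
Others bid (4, 4, 6): truth gives 4; bid 6 gives 5 > 4. Violating.
Others bid (4, 6, 4): truth gives 4; bid 6 gives 5 > 4. Violating.
Others bid (4, 6, 6): truth gives 4; bid 6 gives 5 > 4. Violating.
Others bid (4, 4, 10): truth gives 3; no alternative beats it.
Others bid (4, 6, 10): truth gives 3; no alternative beats it.
(Checking all 27 profiles: 4 have a profitable deviation, 23 do not.)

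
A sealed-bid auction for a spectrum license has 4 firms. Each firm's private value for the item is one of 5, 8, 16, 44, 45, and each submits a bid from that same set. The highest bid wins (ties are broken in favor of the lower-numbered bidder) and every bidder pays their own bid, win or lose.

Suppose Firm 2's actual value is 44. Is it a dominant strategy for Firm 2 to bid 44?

No

Consider the case where Firm 1 bids 5, Firm 3 bids 5 and Firm 4 bids 5.
Truthful bid 44: wins, pays 44, utility 44 - 44 = 0.
Bid 8 instead: wins, pays 8, utility 44 - 8 = 36.
Since 36 > 0, bidding 8 is strictly better here, so truthful bidding is not dominant.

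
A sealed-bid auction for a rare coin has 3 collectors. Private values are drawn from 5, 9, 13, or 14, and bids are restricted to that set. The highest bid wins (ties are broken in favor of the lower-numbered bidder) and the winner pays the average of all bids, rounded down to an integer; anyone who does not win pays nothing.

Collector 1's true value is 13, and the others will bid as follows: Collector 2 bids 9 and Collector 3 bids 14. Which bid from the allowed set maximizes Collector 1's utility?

Bid 5: loses, pays 0, utility 0.
Bid 9: loses, pays 0, utility 0.
Bid 13: loses, pays 0, utility 0.
Bid 14: wins, pays 12, utility 13 - 12 = 1.
The best choice is 14 with utility 1.

14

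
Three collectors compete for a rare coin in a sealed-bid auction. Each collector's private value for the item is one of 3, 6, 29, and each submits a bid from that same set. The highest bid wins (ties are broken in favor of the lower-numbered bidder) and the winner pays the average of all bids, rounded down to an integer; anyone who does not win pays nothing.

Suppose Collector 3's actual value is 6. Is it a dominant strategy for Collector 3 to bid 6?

Yes

Check each profile of the others' bids and compare truth against every alternative bid.
Others bid (3, 3): truth gives 2, best alternative gives 0.
Others bid (3, 6): truth gives 0, best alternative gives 0.
Others bid (3, 29): truth gives 0, best alternative gives 0.
Others bid (6, 3): truth gives 0, best alternative gives 0.
Others bid (6, 6): truth gives 0, best alternative gives 0.
Others bid (6, 29): truth gives 0, best alternative gives 0.
(Remaining 3 profiles checked similarly; truth is weakly best in each.)
In every case the truthful bid is at least as good as any alternative, so it is a dominant strategy.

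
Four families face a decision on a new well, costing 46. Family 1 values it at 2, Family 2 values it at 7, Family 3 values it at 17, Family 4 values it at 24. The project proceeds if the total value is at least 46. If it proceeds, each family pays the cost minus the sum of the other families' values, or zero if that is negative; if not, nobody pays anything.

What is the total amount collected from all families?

36

Total value 50 ≥ cost 46, so it is built.
Family 1: others sum to 48; max(0, 46 - 48) = 0.
Family 2: others sum to 43; max(0, 46 - 43) = 3.
Family 3: others sum to 33; max(0, 46 - 33) = 13.
Family 4: others sum to 26; max(0, 46 - 26) = 20.
Total collected = 0 + 3 + 13 + 20 = 36.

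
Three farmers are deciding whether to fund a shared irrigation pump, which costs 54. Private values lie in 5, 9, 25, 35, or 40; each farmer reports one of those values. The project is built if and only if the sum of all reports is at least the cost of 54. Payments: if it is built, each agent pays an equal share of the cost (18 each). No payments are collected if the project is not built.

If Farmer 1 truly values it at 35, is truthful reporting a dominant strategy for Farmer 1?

Consider the case where Farmer 2 reports 5 and Farmer 3 reports 9.
Truthful report 35: project not built, utility 0.
Report 40 instead: project built, pays 18, utility 35 - 18 = 17.
Since 17 > 0, reporting 40 is strictly better here, so truthful reporting is not dominant.

No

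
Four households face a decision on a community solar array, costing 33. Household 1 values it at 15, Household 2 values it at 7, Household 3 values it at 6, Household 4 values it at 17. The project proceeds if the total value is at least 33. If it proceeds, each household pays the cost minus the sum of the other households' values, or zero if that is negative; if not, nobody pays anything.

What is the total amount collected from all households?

Total value 45 ≥ cost 33, so it is built.
Household 1: others sum to 30; max(0, 33 - 30) = 3.
Household 2: others sum to 38; max(0, 33 - 38) = 0.
Household 3: others sum to 39; max(0, 33 - 39) = 0.
Household 4: others sum to 28; max(0, 33 - 28) = 5.
Total collected = 3 + 0 + 0 + 5 = 8.

8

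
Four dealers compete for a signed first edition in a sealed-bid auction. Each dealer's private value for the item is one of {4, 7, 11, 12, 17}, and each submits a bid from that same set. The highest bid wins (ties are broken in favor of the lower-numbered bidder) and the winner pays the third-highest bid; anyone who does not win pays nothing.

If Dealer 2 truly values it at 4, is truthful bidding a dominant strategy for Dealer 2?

Yes

Check each profile of the others' bids and compare truth against every alternative bid.
Others bid (4, 7, 7): truth gives 0, best alternative gives -3.
Others bid (4, 4, 4): truth gives 0, best alternative gives 0.
Others bid (4, 4, 7): truth gives 0, best alternative gives 0.
Others bid (4, 4, 11): truth gives 0, best alternative gives 0.
Others bid (4, 4, 12): truth gives 0, best alternative gives 0.
Others bid (4, 4, 17): truth gives 0, best alternative gives 0.
(Remaining 119 profiles checked similarly; truth is weakly best in each.)
In every case the truthful bid is at least as good as any alternative, so it is a dominant strategy.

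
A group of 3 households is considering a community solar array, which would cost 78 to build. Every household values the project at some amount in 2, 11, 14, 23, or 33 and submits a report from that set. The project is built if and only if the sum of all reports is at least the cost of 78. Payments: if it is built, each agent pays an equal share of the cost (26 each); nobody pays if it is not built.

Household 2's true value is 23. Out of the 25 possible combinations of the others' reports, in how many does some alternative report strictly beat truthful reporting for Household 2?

Others report (23, 33): truth gives -3; report 2 gives 0 > -3. Violating.
Others report (33, 23): truth gives -3; report 2 gives 0 > -3. Violating.
Others report (33, 33): truth gives -3; report 2 gives 0 > -3. Violating.
Others report (2, 2): truth gives 0; no alternative beats it.
Others report (2, 11): truth gives 0; no alternative beats it.
(Checking all 25 profiles: 3 have a profitable deviation, 22 do not.)

3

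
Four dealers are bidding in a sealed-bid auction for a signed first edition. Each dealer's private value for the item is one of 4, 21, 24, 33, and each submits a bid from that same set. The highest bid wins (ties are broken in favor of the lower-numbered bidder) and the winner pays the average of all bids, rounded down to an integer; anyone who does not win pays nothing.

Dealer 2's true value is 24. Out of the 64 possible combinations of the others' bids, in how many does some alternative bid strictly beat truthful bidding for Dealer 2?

19

Others bid (4, 4, 4): truth gives 15; bid 21 gives 16 > 15. Violating.
Others bid (4, 4, 21): truth gives 11; bid 21 gives 12 > 11. Violating.
Others bid (4, 4, 33): truth gives 0; bid 33 gives 6 > 0. Violating.
Others bid (4, 21, 4): truth gives 11; bid 21 gives 12 > 11. Violating.
Others bid (4, 4, 24): truth gives 10; no alternative beats it.
Others bid (4, 21, 24): truth gives 6; no alternative beats it.
(Checking all 64 profiles: 19 have a profitable deviation, 45 do not.)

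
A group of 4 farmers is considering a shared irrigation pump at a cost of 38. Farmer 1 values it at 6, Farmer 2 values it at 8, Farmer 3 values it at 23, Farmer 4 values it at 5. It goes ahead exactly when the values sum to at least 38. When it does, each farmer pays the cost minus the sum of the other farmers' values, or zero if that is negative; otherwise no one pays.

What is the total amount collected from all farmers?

26

Total value 42 ≥ cost 38, so it is built.
Farmer 1: others sum to 36; max(0, 38 - 36) = 2.
Farmer 2: others sum to 34; max(0, 38 - 34) = 4.
Farmer 3: others sum to 19; max(0, 38 - 19) = 19.
Farmer 4: others sum to 37; max(0, 38 - 37) = 1.
Total collected = 2 + 4 + 19 + 1 = 26.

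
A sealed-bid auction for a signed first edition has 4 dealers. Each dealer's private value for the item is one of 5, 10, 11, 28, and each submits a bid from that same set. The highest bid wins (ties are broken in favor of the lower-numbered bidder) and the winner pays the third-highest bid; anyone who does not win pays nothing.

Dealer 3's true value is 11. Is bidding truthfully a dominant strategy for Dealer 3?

No

Consider the case where Dealer 1 bids 5, Dealer 2 bids 5 and Dealer 4 bids 28.
Truthful bid 11: loses, pays 0, utility 0.
Bid 28 instead: wins, pays 5, utility 11 - 5 = 6.
Since 6 > 0, bidding 28 is strictly better here, so truthful bidding is not dominant.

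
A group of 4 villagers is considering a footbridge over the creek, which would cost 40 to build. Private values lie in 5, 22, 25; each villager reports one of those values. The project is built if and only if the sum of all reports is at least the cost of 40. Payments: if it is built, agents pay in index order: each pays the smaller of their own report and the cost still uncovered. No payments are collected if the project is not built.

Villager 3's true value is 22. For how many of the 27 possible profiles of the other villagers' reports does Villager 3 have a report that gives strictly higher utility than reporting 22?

11

Others report (5, 5, 25): truth gives 0; report 5 gives 17 > 0. Violating.
Others report (5, 22, 22): truth gives 9; report 5 gives 17 > 9. Violating.
Others report (5, 22, 25): truth gives 9; report 5 gives 17 > 9. Violating.
Others report (5, 25, 5): truth gives 12; report 5 gives 17 > 12. Violating.
Others report (5, 5, 5): truth gives 0; no alternative beats it.
Others report (5, 5, 22): truth gives 0; no alternative beats it.
(Checking all 27 profiles: 11 have a profitable deviation, 16 do not.)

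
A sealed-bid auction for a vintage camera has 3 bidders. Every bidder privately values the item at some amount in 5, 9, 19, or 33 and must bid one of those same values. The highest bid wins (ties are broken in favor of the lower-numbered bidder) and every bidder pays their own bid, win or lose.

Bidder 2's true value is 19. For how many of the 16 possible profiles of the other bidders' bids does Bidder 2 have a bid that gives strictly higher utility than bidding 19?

Others bid (5, 5): truth gives 0; bid 9 gives 10 > 0. Violating.
Others bid (5, 9): truth gives 0; bid 9 gives 10 > 0. Violating.
Others bid (5, 33): truth gives -19; bid 5 gives -5 > -19. Violating.
Others bid (9, 33): truth gives -19; bid 5 gives -5 > -19. Violating.
Others bid (5, 19): truth gives 0; no alternative beats it.
Others bid (9, 5): truth gives 0; no alternative beats it.
(Checking all 16 profiles: 12 have a profitable deviation, 4 do not.)

12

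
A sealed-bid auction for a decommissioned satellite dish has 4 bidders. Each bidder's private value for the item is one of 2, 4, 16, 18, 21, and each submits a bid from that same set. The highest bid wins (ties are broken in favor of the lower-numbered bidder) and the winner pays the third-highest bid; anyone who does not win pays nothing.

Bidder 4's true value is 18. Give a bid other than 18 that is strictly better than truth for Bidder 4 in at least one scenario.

21

Suppose Bidder 1 bids 2, Bidder 2 bids 2 and Bidder 3 bids 18.
Bid 18: loses, pays 0, utility 0.
Bid 21: wins, pays 2, utility 18 - 2 = 16.
So bidding 21 beats truth here (16 > 0).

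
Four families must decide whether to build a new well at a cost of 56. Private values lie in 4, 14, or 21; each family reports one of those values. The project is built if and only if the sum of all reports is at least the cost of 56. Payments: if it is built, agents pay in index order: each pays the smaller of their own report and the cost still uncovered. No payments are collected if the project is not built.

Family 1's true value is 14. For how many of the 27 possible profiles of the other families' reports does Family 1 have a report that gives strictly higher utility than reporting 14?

Others report (14, 21, 21): truth gives 0; report 4 gives 10 > 0. Violating.
Others report (21, 14, 21): truth gives 0; report 4 gives 10 > 0. Violating.
Others report (21, 21, 14): truth gives 0; report 4 gives 10 > 0. Violating.
Others report (21, 21, 21): truth gives 0; report 4 gives 10 > 0. Violating.
Others report (4, 4, 4): truth gives 0; no alternative beats it.
Others report (4, 4, 14): truth gives 0; no alternative beats it.
(Checking all 27 profiles: 4 have a profitable deviation, 23 do not.)

4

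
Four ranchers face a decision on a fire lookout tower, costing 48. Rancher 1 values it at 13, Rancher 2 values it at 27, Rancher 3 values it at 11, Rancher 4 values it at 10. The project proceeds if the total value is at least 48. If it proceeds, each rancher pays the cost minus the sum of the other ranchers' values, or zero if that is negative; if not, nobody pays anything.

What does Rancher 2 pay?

14

Total value 61 ≥ cost 48, so the project is built.
The other ranchers' values sum to 34.
Cost minus that sum is 48 - 34 = 14.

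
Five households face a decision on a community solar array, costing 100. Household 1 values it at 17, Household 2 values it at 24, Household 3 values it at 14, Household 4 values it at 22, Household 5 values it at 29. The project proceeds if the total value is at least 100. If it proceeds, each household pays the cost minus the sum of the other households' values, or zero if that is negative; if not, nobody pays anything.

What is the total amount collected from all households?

Total value 106 ≥ cost 100, so it is built.
Household 1: others sum to 89; max(0, 100 - 89) = 11.
Household 2: others sum to 82; max(0, 100 - 82) = 18.
Household 3: others sum to 92; max(0, 100 - 92) = 8.
Household 4: others sum to 84; max(0, 100 - 84) = 16.
Household 5: others sum to 77; max(0, 100 - 77) = 23.
Total collected = 11 + 18 + 8 + 16 + 23 = 76.

76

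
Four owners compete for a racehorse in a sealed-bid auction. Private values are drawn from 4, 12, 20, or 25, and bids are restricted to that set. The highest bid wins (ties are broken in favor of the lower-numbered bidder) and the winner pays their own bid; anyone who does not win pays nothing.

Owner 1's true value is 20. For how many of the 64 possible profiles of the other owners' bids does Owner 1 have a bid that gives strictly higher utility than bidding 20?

Others bid (4, 4, 4): truth gives 0; bid 4 gives 16 > 0. Violating.
Others bid (4, 4, 12): truth gives 0; bid 12 gives 8 > 0. Violating.
Others bid (4, 12, 4): truth gives 0; bid 12 gives 8 > 0. Violating.
Others bid (4, 12, 12): truth gives 0; bid 12 gives 8 > 0. Violating.
Others bid (4, 4, 20): truth gives 0; no alternative beats it.
Others bid (4, 4, 25): truth gives 0; no alternative beats it.
(Checking all 64 profiles: 8 have a profitable deviation, 56 do not.)

8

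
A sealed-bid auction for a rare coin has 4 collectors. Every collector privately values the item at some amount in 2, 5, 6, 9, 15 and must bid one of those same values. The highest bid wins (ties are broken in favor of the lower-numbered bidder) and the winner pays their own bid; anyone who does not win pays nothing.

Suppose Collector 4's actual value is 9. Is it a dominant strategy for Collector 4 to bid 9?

Consider the case where Collector 1 bids 2, Collector 2 bids 2 and Collector 3 bids 2.
Truthful bid 9: wins, pays 9, utility 9 - 9 = 0.
Bid 5 instead: wins, pays 5, utility 9 - 5 = 4.
Since 4 > 0, bidding 5 is strictly better here, so truthful bidding is not dominant.

No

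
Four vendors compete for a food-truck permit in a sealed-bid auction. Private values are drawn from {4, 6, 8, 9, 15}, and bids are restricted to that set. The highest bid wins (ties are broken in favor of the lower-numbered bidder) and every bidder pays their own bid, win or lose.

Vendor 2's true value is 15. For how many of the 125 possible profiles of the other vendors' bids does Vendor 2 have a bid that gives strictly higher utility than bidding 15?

Others bid (4, 4, 4): truth gives 0; bid 6 gives 9 > 0. Violating.
Others bid (4, 4, 6): truth gives 0; bid 6 gives 9 > 0. Violating.
Others bid (4, 4, 8): truth gives 0; bid 8 gives 7 > 0. Violating.
Others bid (4, 4, 9): truth gives 0; bid 9 gives 6 > 0. Violating.
Others bid (4, 4, 15): truth gives 0; no alternative beats it.
Others bid (4, 6, 15): truth gives 0; no alternative beats it.
(Checking all 125 profiles: 73 have a profitable deviation, 52 do not.)

73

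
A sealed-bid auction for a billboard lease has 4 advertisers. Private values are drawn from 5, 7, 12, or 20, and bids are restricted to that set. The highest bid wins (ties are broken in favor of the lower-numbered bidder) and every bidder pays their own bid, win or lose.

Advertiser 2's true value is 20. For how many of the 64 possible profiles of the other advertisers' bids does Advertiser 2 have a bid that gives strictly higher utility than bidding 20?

Others bid (5, 5, 5): truth gives 0; bid 7 gives 13 > 0. Violating.
Others bid (5, 5, 7): truth gives 0; bid 7 gives 13 > 0. Violating.
Others bid (5, 5, 12): truth gives 0; bid 12 gives 8 > 0. Violating.
Others bid (5, 7, 5): truth gives 0; bid 7 gives 13 > 0. Violating.
Others bid (5, 5, 20): truth gives 0; no alternative beats it.
Others bid (5, 7, 20): truth gives 0; no alternative beats it.
(Checking all 64 profiles: 34 have a profitable deviation, 30 do not.)

34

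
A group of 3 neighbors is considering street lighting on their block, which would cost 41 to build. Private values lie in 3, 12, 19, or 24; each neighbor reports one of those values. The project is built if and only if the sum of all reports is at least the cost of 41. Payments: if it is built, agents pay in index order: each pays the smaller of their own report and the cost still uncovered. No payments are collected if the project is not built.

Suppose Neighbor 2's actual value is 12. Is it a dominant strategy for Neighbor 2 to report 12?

Consider the case where Neighbor 1 reports 19 and Neighbor 3 reports 19.
Truthful report 12: project built, pays 12, utility 12 - 12 = 0.
Report 3 instead: project built, pays 3, utility 12 - 3 = 9.
Since 9 > 0, reporting 3 is strictly better here, so truthful reporting is not dominant.

No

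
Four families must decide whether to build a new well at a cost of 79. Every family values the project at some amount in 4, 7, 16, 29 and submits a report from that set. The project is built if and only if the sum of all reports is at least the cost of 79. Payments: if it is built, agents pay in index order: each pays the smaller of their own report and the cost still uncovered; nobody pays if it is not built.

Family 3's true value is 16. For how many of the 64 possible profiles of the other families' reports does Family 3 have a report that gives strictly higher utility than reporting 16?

Others report (16, 29, 29): truth gives 0; report 7 gives 9 > 0. Violating.
Others report (29, 16, 29): truth gives 0; report 7 gives 9 > 0. Violating.
Others report (29, 29, 16): truth gives 0; report 7 gives 9 > 0. Violating.
Others report (29, 29, 29): truth gives 0; report 4 gives 12 > 0. Violating.
Others report (4, 4, 4): truth gives 0; no alternative beats it.
Others report (4, 4, 7): truth gives 0; no alternative beats it.
(Checking all 64 profiles: 4 have a profitable deviation, 60 do not.)

4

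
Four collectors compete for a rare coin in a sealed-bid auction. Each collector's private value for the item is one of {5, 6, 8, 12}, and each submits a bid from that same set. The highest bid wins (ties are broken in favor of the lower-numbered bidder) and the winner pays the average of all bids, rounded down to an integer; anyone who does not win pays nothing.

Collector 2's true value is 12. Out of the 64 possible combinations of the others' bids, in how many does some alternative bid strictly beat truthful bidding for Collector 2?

Others bid (5, 5, 5): truth gives 6; bid 6 gives 7 > 6. Violating.
Others bid (5, 5, 6): truth gives 5; bid 6 gives 7 > 5. Violating.
Others bid (5, 5, 8): truth gives 5; bid 8 gives 6 > 5. Violating.
Others bid (5, 6, 5): truth gives 5; bid 6 gives 7 > 5. Violating.
Others bid (5, 5, 12): truth gives 4; no alternative beats it.
Others bid (5, 6, 12): truth gives 4; no alternative beats it.
(Checking all 64 profiles: 18 have a profitable deviation, 46 do not.)

18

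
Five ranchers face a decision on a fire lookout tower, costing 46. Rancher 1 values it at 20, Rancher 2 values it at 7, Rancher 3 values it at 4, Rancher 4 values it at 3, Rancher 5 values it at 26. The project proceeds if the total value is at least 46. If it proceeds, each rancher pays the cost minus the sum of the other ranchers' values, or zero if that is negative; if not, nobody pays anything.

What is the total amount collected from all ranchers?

18

Total value 60 ≥ cost 46, so it is built.
Rancher 1: others sum to 40; max(0, 46 - 40) = 6.
Rancher 2: others sum to 53; max(0, 46 - 53) = 0.
Rancher 3: others sum to 56; max(0, 46 - 56) = 0.
Rancher 4: others sum to 57; max(0, 46 - 57) = 0.
Rancher 5: others sum to 34; max(0, 46 - 34) = 12.
Total collected = 6 + 0 + 0 + 0 + 12 = 18.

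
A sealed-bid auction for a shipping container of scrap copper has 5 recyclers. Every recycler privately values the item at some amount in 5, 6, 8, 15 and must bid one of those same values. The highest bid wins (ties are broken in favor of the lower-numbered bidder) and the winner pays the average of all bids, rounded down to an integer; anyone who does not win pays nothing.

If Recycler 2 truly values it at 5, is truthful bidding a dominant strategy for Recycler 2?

Yes

Check each profile of the others' bids and compare truth against every alternative bid.
Others bid (5, 5, 5, 5): truth gives 0, best alternative gives 0.
Others bid (5, 5, 5, 6): truth gives 0, best alternative gives 0.
Others bid (5, 5, 5, 8): truth gives 0, best alternative gives 0.
Others bid (5, 5, 5, 15): truth gives 0, best alternative gives 0.
Others bid (5, 5, 6, 5): truth gives 0, best alternative gives 0.
Others bid (5, 5, 6, 6): truth gives 0, best alternative gives 0.
(Remaining 250 profiles checked similarly; truth is weakly best in each.)
In every case the truthful bid is at least as good as any alternative, so it is a dominant strategy.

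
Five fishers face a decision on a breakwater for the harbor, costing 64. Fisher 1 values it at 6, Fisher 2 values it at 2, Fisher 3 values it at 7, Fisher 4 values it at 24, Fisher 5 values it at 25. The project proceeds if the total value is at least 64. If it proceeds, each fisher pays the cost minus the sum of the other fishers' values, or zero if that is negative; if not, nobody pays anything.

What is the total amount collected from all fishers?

64

Total value 64 ≥ cost 64, so it is built.
Fisher 1: others sum to 58; max(0, 64 - 58) = 6.
Fisher 2: others sum to 62; max(0, 64 - 62) = 2.
Fisher 3: others sum to 57; max(0, 64 - 57) = 7.
Fisher 4: others sum to 40; max(0, 64 - 40) = 24.
Fisher 5: others sum to 39; max(0, 64 - 39) = 25.
Total collected = 6 + 2 + 7 + 24 + 25 = 64.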